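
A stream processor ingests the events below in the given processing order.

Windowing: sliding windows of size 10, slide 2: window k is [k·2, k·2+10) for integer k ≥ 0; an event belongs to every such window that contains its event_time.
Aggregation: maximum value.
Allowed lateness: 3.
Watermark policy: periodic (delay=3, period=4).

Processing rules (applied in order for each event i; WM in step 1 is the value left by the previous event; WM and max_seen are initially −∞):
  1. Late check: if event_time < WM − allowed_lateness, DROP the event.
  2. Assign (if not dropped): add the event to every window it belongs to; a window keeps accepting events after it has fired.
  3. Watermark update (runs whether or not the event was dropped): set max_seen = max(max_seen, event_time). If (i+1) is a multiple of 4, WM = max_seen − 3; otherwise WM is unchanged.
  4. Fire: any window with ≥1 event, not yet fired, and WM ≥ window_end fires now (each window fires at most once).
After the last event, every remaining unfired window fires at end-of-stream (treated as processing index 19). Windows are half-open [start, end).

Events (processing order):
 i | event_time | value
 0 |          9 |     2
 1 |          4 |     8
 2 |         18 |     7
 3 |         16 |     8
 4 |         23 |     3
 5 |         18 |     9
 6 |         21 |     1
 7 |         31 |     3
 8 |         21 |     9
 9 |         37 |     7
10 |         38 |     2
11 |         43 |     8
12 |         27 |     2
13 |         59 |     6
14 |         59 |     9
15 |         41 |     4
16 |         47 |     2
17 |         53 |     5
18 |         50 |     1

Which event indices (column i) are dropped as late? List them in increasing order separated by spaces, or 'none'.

i=0 t=9 v=2: → [8,18),[6,16),[4,14),[2,12),[0,10); WM=−∞
i=1 t=4 v=8: → [4,14),[2,12),[0,10); WM=−∞
i=2 t=18 v=7: → [18,28),[16,26),[14,24),[12,22),[10,20); WM=−∞
i=3 t=16 v=8: → [16,26),[14,24),[12,22),[10,20),[8,18); WM=15; [0,10) fires=8 [2,12) fires=8 [4,14) fires=8
i=4 t=23 v=3: → [22,32),[20,30),[18,28),[16,26),[14,24); WM=15
i=5 t=18 v=9: → [18,28),[16,26),[14,24),[12,22),[10,20); WM=15
i=6 t=21 v=1: → [20,30),[18,28),[16,26),[14,24),[12,22); WM=15
i=7 t=31 v=3: → [30,40),[28,38),[26,36),[24,34),[22,32); WM=28; [6,16) fires=2 [8,18) fires=8 [10,20) fires=9 [12,22) fires=9 [14,24) fires=9 [16,26) fires=9 [18,28) fires=9
i=8 t=21 v=9: DROP (t<28-3); WM=28
i=9 t=37 v=7: → [36,46),[34,44),[32,42),[30,40),[28,38); WM=28
i=10 t=38 v=2: → [38,48),[36,46),[34,44),[32,42),[30,40); WM=28
i=11 t=43 v=8: → [42,52),[40,50),[38,48),[36,46),[34,44); WM=40; [20,30) fires=3 [22,32) fires=3 [24,34) fires=3 [26,36) fires=3 [28,38) fires=7 [30,40) fires=7
i=12 t=27 v=2: DROP (t<40-3); WM=40
i=13 t=59 v=6: → [58,68),[56,66),[54,64),[52,62),[50,60); WM=40
i=14 t=59 v=9: → [58,68),[56,66),[54,64),[52,62),[50,60); WM=40
i=15 t=41 v=4: → [40,50),[38,48),[36,46),[34,44),[32,42); WM=56; [32,42) fires=7 [34,44) fires=8 [36,46) fires=8 [38,48) fires=8 [40,50) fires=8 [42,52) fires=8
i=16 t=47 v=2: DROP (t<56-3); WM=56
i=17 t=53 v=5: → [52,62),[50,60),[48,58),[46,56),[44,54); WM=56; [44,54) fires=5 [46,56) fires=5
i=18 t=50 v=1: DROP (t<56-3); WM=56

8 12 16 18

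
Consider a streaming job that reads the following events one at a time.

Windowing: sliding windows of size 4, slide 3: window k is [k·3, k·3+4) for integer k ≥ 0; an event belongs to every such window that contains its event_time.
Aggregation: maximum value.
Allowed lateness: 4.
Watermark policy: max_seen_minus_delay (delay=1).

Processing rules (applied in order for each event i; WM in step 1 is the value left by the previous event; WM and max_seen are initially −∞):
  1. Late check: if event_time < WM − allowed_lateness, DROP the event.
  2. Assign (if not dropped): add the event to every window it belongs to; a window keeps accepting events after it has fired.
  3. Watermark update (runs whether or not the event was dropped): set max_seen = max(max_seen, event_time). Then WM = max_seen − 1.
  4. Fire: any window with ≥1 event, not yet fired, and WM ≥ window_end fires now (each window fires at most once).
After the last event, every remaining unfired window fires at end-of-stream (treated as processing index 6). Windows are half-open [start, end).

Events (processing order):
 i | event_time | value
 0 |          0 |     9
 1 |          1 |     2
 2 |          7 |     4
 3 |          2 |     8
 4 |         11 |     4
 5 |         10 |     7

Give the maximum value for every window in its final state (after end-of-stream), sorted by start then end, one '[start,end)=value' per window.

i=0 t=0 v=9: → [0,4); WM=-1
i=1 t=1 v=2: → [0,4); WM=0
i=2 t=7 v=4: → [6,10); WM=6; [0,4) fires=9
i=3 t=2 v=8: → [0,4); WM=6
i=4 t=11 v=4: → [9,13); WM=10; [6,10) fires=4
i=5 t=10 v=7: → [9,13); WM=10

[0,4)=9 [6,10)=4 [9,13)=7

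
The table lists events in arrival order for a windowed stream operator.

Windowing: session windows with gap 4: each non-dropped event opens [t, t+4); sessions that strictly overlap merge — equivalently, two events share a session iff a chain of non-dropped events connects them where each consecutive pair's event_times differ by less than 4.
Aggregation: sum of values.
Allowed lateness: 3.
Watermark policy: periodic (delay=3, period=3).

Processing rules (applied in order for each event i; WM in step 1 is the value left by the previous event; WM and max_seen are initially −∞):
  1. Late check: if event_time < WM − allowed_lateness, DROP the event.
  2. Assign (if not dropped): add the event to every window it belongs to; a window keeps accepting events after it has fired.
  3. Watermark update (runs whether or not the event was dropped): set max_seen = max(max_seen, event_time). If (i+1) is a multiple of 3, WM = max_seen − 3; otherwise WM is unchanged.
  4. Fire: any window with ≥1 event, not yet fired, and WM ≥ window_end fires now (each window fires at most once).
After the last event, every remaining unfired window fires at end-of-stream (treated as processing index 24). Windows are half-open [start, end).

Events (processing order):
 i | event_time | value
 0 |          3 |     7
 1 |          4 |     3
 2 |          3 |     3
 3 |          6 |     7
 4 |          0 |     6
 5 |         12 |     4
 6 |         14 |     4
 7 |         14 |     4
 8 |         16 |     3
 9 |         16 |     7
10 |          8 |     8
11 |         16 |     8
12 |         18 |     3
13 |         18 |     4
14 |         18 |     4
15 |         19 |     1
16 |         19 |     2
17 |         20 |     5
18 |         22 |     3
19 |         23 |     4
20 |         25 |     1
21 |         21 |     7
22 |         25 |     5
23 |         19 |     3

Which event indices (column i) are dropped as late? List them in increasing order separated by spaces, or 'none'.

10

i=0 t=3 v=7: → [3,7); WM=−∞
i=1 t=4 v=3: → [3,8); WM=−∞
i=2 t=3 v=3: → [3,8); WM=1
i=3 t=6 v=7: → [3,10); WM=1
i=4 t=0 v=6: → [0,10); WM=1
i=5 t=12 v=4: → [12,16); WM=9
i=6 t=14 v=4: → [12,18); WM=9
i=7 t=14 v=4: → [12,18); WM=9
i=8 t=16 v=3: → [12,20); WM=13
i=9 t=16 v=7: → [12,20); WM=13
i=10 t=8 v=8: DROP (t<13-3); WM=13
i=11 t=16 v=8: → [12,20); WM=13
i=12 t=18 v=3: → [12,22); WM=13
i=13 t=18 v=4: → [12,22); WM=13
i=14 t=18 v=4: → [12,22); WM=15
i=15 t=19 v=1: → [12,23); WM=15
i=16 t=19 v=2: → [12,23); WM=15
i=17 t=20 v=5: → [12,24); WM=17
i=18 t=22 v=3: → [12,26); WM=17
i=19 t=23 v=4: → [12,27); WM=17
i=20 t=25 v=1: → [12,29); WM=22
i=21 t=21 v=7: → [12,29); WM=22
i=22 t=25 v=5: → [12,29); WM=22
i=23 t=19 v=3: → [12,29); WM=22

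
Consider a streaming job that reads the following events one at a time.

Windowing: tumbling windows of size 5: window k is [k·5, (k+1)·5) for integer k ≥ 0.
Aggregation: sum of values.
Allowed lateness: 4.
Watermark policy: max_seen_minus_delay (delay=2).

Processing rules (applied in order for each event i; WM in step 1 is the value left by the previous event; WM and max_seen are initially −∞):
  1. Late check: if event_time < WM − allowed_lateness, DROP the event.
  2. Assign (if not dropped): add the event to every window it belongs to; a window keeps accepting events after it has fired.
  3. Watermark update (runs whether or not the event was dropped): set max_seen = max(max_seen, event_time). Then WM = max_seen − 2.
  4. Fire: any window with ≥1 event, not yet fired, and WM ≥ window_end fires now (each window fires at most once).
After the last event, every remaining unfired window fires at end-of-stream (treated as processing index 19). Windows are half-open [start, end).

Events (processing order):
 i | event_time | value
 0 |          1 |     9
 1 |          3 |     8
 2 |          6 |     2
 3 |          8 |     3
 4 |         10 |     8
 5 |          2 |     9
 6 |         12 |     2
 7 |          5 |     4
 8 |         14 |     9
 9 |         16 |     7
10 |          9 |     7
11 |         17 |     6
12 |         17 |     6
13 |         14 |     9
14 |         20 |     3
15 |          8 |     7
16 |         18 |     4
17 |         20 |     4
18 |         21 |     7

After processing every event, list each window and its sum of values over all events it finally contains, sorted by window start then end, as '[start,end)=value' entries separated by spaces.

i=0 t=1 v=9: → [0,5); WM=-1
i=1 t=3 v=8: → [0,5); WM=1
i=2 t=6 v=2: → [5,10); WM=4
i=3 t=8 v=3: → [5,10); WM=6; [0,5) fires=17
i=4 t=10 v=8: → [10,15); WM=8
i=5 t=2 v=9: DROP (t<8-4); WM=8
i=6 t=12 v=2: → [10,15); WM=10; [5,10) fires=5
i=7 t=5 v=4: DROP (t<10-4); WM=10
i=8 t=14 v=9: → [10,15); WM=12
i=9 t=16 v=7: → [15,20); WM=14
i=10 t=9 v=7: DROP (t<14-4); WM=14
i=11 t=17 v=6: → [15,20); WM=15; [10,15) fires=19
i=12 t=17 v=6: → [15,20); WM=15
i=13 t=14 v=9: → [10,15); WM=15
i=14 t=20 v=3: → [20,25); WM=18
i=15 t=8 v=7: DROP (t<18-4); WM=18
i=16 t=18 v=4: → [15,20); WM=18
i=17 t=20 v=4: → [20,25); WM=18
i=18 t=21 v=7: → [20,25); WM=19

[0,5)=17 [5,10)=5 [10,15)=28 [15,20)=23 [20,25)=14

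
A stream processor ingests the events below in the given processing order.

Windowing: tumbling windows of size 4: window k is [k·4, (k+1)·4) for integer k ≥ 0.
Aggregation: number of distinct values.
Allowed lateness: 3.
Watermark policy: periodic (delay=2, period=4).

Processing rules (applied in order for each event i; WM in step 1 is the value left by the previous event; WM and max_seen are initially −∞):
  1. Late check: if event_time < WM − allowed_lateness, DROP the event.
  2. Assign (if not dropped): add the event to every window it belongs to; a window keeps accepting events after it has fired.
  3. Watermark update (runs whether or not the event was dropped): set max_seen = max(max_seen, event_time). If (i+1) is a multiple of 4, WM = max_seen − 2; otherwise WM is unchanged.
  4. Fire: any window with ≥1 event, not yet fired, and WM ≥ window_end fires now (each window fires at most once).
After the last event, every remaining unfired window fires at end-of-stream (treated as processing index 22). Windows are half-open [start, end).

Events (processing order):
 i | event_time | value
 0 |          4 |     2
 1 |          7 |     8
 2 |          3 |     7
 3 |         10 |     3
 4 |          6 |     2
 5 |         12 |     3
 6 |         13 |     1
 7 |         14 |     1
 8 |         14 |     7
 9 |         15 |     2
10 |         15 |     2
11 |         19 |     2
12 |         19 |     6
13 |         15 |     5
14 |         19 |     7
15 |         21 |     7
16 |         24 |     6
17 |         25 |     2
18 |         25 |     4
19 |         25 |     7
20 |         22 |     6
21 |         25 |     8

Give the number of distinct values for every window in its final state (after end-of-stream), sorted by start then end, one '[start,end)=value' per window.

i=0 t=4 v=2: → [4,8); WM=−∞
i=1 t=7 v=8: → [4,8); WM=−∞
i=2 t=3 v=7: → [0,4); WM=−∞
i=3 t=10 v=3: → [8,12); WM=8; [0,4) fires=1 [4,8) fires=2
i=4 t=6 v=2: → [4,8); WM=8
i=5 t=12 v=3: → [12,16); WM=8
i=6 t=13 v=1: → [12,16); WM=8
i=7 t=14 v=1: → [12,16); WM=12; [8,12) fires=1
i=8 t=14 v=7: → [12,16); WM=12
i=9 t=15 v=2: → [12,16); WM=12
i=10 t=15 v=2: → [12,16); WM=12
i=11 t=19 v=2: → [16,20); WM=17; [12,16) fires=4
i=12 t=19 v=6: → [16,20); WM=17
i=13 t=15 v=5: → [12,16); WM=17
i=14 t=19 v=7: → [16,20); WM=17
i=15 t=21 v=7: → [20,24); WM=19
i=16 t=24 v=6: → [24,28); WM=19
i=17 t=25 v=2: → [24,28); WM=19
i=18 t=25 v=4: → [24,28); WM=19
i=19 t=25 v=7: → [24,28); WM=23; [16,20) fires=3
i=20 t=22 v=6: → [20,24); WM=23
i=21 t=25 v=8: → [24,28); WM=23

[0,4)=1 [4,8)=2 [8,12)=1 [12,16)=5 [16,20)=3 [20,24)=2 [24,28)=5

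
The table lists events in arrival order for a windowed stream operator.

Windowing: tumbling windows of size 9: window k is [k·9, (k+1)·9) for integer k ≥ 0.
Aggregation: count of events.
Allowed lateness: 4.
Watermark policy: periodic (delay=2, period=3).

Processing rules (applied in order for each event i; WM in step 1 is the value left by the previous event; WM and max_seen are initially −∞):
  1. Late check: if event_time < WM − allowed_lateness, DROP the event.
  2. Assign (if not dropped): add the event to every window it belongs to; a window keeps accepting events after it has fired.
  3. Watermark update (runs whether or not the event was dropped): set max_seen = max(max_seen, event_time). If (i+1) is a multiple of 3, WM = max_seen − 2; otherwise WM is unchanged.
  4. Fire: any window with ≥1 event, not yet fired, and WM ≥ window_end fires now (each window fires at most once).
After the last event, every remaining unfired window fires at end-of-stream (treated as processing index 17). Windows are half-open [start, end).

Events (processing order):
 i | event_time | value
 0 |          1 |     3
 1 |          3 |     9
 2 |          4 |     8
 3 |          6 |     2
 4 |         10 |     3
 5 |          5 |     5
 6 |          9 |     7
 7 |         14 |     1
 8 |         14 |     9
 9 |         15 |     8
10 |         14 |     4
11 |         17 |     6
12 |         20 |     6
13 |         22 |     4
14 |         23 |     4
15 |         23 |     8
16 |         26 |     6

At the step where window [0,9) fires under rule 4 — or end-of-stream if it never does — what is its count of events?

5

i=0 t=1 v=3: → [0,9); WM=−∞
i=1 t=3 v=9: → [0,9); WM=−∞
i=2 t=4 v=8: → [0,9); WM=2
i=3 t=6 v=2: → [0,9); WM=2
i=4 t=10 v=3: → [9,18); WM=2
i=5 t=5 v=5: → [0,9); WM=8
i=6 t=9 v=7: → [9,18); WM=8
i=7 t=14 v=1: → [9,18); WM=8
i=8 t=14 v=9: → [9,18); WM=12; [0,9) fires=5
i=9 t=15 v=8: → [9,18); WM=12
i=10 t=14 v=4: → [9,18); WM=12
i=11 t=17 v=6: → [9,18); WM=15
i=12 t=20 v=6: → [18,27); WM=15
i=13 t=22 v=4: → [18,27); WM=15
i=14 t=23 v=4: → [18,27); WM=21; [9,18) fires=7
i=15 t=23 v=8: → [18,27); WM=21
i=16 t=26 v=6: → [18,27); WM=21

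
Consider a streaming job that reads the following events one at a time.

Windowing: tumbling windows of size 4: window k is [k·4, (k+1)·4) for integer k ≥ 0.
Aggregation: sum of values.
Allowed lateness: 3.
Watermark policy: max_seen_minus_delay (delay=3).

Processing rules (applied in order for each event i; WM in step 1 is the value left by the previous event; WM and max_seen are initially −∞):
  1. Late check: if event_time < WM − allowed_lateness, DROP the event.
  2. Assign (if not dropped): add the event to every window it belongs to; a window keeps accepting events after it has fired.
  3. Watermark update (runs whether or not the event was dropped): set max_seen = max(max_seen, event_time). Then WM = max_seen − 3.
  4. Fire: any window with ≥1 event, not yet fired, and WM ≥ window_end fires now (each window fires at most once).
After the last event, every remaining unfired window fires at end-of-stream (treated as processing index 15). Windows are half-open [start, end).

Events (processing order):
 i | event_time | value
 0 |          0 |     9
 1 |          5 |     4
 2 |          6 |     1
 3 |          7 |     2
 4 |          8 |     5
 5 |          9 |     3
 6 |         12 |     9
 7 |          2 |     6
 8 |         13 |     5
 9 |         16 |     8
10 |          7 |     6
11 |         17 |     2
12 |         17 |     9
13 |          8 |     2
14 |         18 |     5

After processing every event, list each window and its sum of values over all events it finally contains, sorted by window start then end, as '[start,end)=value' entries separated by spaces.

i=0 t=0 v=9: → [0,4); WM=-3
i=1 t=5 v=4: → [4,8); WM=2
i=2 t=6 v=1: → [4,8); WM=3
i=3 t=7 v=2: → [4,8); WM=4; [0,4) fires=9
i=4 t=8 v=5: → [8,12); WM=5
i=5 t=9 v=3: → [8,12); WM=6
i=6 t=12 v=9: → [12,16); WM=9; [4,8) fires=7
i=7 t=2 v=6: DROP (t<9-3); WM=9
i=8 t=13 v=5: → [12,16); WM=10
i=9 t=16 v=8: → [16,20); WM=13; [8,12) fires=8
i=10 t=7 v=6: DROP (t<13-3); WM=13
i=11 t=17 v=2: → [16,20); WM=14
i=12 t=17 v=9: → [16,20); WM=14
i=13 t=8 v=2: DROP (t<14-3); WM=14
i=14 t=18 v=5: → [16,20); WM=15

[0,4)=9 [4,8)=7 [8,12)=8 [12,16)=14 [16,20)=24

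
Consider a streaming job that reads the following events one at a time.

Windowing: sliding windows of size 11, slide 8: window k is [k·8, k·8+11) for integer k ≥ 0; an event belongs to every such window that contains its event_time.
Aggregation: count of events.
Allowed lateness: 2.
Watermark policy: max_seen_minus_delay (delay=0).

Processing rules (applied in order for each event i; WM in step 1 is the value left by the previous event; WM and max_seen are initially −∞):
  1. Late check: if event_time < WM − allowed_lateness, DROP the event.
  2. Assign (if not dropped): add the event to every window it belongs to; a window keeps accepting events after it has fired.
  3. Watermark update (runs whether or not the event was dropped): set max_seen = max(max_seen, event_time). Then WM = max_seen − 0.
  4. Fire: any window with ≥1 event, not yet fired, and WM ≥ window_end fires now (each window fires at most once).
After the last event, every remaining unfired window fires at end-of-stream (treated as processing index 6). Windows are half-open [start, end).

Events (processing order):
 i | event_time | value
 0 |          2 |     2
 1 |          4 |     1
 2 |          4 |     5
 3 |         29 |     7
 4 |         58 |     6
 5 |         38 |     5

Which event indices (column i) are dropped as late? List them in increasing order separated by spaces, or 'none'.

i=0 t=2 v=2: → [0,11); WM=2
i=1 t=4 v=1: → [0,11); WM=4
i=2 t=4 v=5: → [0,11); WM=4
i=3 t=29 v=7: → [24,35); WM=29; [0,11) fires=3
i=4 t=58 v=6: → [56,67),[48,59); WM=58; [24,35) fires=1
i=5 t=38 v=5: DROP (t<58-2); WM=58

5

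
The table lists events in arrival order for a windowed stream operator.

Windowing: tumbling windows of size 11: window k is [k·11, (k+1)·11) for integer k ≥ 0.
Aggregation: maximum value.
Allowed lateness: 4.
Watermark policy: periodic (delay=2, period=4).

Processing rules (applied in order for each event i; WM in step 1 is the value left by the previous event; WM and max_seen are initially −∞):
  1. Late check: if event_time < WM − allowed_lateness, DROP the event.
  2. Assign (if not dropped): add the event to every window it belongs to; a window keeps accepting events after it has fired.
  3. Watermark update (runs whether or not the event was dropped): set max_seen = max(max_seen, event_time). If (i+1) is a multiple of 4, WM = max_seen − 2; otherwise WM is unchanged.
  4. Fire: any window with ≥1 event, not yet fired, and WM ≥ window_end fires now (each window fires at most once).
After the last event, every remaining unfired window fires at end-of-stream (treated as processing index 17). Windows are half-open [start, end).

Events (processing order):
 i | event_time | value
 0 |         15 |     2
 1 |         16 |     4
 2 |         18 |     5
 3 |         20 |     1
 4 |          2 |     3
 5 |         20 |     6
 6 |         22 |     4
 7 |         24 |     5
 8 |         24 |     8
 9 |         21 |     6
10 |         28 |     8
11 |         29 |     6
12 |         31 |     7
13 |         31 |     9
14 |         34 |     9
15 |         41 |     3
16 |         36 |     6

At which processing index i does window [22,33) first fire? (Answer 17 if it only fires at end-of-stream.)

15

i=0 t=15 v=2: → [11,22); WM=−∞
i=1 t=16 v=4: → [11,22); WM=−∞
i=2 t=18 v=5: → [11,22); WM=−∞
i=3 t=20 v=1: → [11,22); WM=18
i=4 t=2 v=3: DROP (t<18-4); WM=18
i=5 t=20 v=6: → [11,22); WM=18
i=6 t=22 v=4: → [22,33); WM=18
i=7 t=24 v=5: → [22,33); WM=22; [11,22) fires=6
i=8 t=24 v=8: → [22,33); WM=22
i=9 t=21 v=6: → [11,22); WM=22
i=10 t=28 v=8: → [22,33); WM=22
i=11 t=29 v=6: → [22,33); WM=27
i=12 t=31 v=7: → [22,33); WM=27
i=13 t=31 v=9: → [22,33); WM=27
i=14 t=34 v=9: → [33,44); WM=27
i=15 t=41 v=3: → [33,44); WM=39; [22,33) fires=9
i=16 t=36 v=6: → [33,44); WM=39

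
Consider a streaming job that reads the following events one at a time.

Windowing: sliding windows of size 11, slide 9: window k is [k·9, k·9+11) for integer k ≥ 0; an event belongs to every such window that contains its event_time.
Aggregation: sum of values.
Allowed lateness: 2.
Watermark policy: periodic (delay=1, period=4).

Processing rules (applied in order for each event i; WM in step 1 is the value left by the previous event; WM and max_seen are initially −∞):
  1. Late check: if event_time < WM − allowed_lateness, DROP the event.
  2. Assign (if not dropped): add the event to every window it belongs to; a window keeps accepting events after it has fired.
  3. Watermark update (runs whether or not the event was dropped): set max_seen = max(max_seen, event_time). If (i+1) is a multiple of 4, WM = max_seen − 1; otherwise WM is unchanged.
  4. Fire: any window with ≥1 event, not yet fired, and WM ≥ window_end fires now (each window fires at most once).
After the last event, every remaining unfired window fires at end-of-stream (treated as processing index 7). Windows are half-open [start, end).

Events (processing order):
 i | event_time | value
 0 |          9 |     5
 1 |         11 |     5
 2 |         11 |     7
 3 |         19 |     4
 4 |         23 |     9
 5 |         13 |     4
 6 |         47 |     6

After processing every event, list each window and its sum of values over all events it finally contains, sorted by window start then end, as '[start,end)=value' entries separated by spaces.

i=0 t=9 v=5: → [9,20),[0,11); WM=−∞
i=1 t=11 v=5: → [9,20); WM=−∞
i=2 t=11 v=7: → [9,20); WM=−∞
i=3 t=19 v=4: → [18,29),[9,20); WM=18; [0,11) fires=5
i=4 t=23 v=9: → [18,29); WM=18
i=5 t=13 v=4: DROP (t<18-2); WM=18
i=6 t=47 v=6: → [45,56); WM=18

[0,11)=5 [9,20)=21 [18,29)=13 [45,56)=6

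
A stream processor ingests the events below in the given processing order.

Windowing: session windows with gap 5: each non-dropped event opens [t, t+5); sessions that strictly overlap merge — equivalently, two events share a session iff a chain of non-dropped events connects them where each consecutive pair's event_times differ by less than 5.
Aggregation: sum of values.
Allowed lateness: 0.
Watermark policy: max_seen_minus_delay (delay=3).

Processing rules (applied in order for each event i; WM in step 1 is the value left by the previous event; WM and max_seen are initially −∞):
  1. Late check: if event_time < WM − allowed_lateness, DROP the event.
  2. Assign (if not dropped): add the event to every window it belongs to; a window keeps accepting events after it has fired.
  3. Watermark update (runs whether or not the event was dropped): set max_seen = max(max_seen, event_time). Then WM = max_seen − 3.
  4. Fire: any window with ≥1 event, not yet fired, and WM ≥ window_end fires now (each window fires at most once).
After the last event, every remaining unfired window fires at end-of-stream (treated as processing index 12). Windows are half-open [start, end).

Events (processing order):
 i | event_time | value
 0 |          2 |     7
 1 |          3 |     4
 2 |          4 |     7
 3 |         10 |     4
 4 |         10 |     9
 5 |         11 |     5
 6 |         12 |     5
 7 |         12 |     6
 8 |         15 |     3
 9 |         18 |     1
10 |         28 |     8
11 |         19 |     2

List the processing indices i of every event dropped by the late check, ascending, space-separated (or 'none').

i=0 t=2 v=7: → [2,7); WM=-1
i=1 t=3 v=4: → [2,8); WM=0
i=2 t=4 v=7: → [2,9); WM=1
i=3 t=10 v=4: → [10,15); WM=7
i=4 t=10 v=9: → [10,15); WM=7
i=5 t=11 v=5: → [10,16); WM=8
i=6 t=12 v=5: → [10,17); WM=9
i=7 t=12 v=6: → [10,17); WM=9
i=8 t=15 v=3: → [10,20); WM=12
i=9 t=18 v=1: → [10,23); WM=15
i=10 t=28 v=8: → [28,33); WM=25
i=11 t=19 v=2: DROP (t<25-0); WM=25

11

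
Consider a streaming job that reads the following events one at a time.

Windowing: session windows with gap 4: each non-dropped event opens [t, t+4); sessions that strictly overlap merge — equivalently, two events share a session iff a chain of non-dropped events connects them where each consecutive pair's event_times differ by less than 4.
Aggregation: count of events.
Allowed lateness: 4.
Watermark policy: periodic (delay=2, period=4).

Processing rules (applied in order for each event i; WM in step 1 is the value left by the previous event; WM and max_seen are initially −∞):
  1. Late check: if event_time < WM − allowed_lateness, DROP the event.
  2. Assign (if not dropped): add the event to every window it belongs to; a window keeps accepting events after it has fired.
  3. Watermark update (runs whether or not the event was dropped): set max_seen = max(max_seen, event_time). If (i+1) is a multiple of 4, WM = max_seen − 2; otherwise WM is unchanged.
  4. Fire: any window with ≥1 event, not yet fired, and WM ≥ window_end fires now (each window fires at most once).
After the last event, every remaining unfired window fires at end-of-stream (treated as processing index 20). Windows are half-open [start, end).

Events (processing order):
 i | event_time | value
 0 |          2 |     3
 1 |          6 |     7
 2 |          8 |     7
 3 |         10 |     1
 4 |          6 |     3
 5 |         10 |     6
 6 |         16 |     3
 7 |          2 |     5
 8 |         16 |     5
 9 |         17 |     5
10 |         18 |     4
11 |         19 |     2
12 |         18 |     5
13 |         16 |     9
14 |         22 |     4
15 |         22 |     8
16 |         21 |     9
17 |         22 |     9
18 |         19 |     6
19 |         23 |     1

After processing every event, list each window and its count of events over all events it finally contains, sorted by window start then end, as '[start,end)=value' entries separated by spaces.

i=0 t=2 v=3: → [2,6); WM=−∞
i=1 t=6 v=7: → [6,10); WM=−∞
i=2 t=8 v=7: → [6,12); WM=−∞
i=3 t=10 v=1: → [6,14); WM=8
i=4 t=6 v=3: → [6,14); WM=8
i=5 t=10 v=6: → [6,14); WM=8
i=6 t=16 v=3: → [16,20); WM=8
i=7 t=2 v=5: DROP (t<8-4); WM=14
i=8 t=16 v=5: → [16,20); WM=14
i=9 t=17 v=5: → [16,21); WM=14
i=10 t=18 v=4: → [16,22); WM=14
i=11 t=19 v=2: → [16,23); WM=17
i=12 t=18 v=5: → [16,23); WM=17
i=13 t=16 v=9: → [16,23); WM=17
i=14 t=22 v=4: → [16,26); WM=17
i=15 t=22 v=8: → [16,26); WM=20
i=16 t=21 v=9: → [16,26); WM=20
i=17 t=22 v=9: → [16,26); WM=20
i=18 t=19 v=6: → [16,26); WM=20
i=19 t=23 v=1: → [16,27); WM=21

[2,6)=1 [6,14)=5 [16,27)=13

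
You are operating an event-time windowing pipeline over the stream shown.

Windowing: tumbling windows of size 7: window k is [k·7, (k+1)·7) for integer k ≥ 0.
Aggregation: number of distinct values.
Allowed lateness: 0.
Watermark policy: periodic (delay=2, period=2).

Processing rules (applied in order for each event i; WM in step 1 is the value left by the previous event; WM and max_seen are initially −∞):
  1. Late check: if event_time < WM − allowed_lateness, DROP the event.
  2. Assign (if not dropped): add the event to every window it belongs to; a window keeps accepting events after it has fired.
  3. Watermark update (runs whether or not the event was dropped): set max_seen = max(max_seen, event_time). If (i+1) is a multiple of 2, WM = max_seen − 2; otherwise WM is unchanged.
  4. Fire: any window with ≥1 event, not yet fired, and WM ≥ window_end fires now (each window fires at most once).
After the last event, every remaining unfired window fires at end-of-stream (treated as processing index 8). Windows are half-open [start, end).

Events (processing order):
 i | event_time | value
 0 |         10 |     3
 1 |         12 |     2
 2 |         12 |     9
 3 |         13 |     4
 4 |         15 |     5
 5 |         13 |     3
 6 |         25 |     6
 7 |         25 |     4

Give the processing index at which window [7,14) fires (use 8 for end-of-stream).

7

i=0 t=10 v=3: → [7,14); WM=−∞
i=1 t=12 v=2: → [7,14); WM=10
i=2 t=12 v=9: → [7,14); WM=10
i=3 t=13 v=4: → [7,14); WM=11
i=4 t=15 v=5: → [14,21); WM=11
i=5 t=13 v=3: → [7,14); WM=13
i=6 t=25 v=6: → [21,28); WM=13
i=7 t=25 v=4: → [21,28); WM=23; [7,14) fires=4 [14,21) fires=1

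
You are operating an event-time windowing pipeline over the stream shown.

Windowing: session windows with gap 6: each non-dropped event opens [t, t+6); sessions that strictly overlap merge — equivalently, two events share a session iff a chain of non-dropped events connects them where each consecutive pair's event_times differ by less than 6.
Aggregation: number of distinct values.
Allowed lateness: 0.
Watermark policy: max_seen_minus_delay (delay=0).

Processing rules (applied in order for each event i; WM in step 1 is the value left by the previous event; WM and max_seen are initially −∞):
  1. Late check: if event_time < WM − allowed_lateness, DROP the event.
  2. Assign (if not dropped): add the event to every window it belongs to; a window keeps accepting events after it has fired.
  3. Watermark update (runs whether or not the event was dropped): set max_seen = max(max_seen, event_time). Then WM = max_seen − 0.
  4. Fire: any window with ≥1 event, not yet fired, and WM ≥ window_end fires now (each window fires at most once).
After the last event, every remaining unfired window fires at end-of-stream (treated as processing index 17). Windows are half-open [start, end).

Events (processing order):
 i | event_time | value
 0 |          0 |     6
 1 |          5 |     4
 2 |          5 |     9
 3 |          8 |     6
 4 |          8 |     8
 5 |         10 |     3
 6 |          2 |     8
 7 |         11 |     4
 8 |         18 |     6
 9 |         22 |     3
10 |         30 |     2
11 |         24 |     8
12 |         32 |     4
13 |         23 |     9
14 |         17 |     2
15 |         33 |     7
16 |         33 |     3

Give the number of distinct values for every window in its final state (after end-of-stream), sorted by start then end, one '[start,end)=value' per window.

[0,17)=5 [18,28)=2 [30,39)=4

i=0 t=0 v=6: → [0,6); WM=0
i=1 t=5 v=4: → [0,11); WM=5
i=2 t=5 v=9: → [0,11); WM=5
i=3 t=8 v=6: → [0,14); WM=8
i=4 t=8 v=8: → [0,14); WM=8
i=5 t=10 v=3: → [0,16); WM=10
i=6 t=2 v=8: DROP (t<10-0); WM=10
i=7 t=11 v=4: → [0,17); WM=11
i=8 t=18 v=6: → [18,24); WM=18
i=9 t=22 v=3: → [18,28); WM=22
i=10 t=30 v=2: → [30,36); WM=30
i=11 t=24 v=8: DROP (t<30-0); WM=30
i=12 t=32 v=4: → [30,38); WM=32
i=13 t=23 v=9: DROP (t<32-0); WM=32
i=14 t=17 v=2: DROP (t<32-0); WM=32
i=15 t=33 v=7: → [30,39); WM=33
i=16 t=33 v=3: → [30,39); WM=33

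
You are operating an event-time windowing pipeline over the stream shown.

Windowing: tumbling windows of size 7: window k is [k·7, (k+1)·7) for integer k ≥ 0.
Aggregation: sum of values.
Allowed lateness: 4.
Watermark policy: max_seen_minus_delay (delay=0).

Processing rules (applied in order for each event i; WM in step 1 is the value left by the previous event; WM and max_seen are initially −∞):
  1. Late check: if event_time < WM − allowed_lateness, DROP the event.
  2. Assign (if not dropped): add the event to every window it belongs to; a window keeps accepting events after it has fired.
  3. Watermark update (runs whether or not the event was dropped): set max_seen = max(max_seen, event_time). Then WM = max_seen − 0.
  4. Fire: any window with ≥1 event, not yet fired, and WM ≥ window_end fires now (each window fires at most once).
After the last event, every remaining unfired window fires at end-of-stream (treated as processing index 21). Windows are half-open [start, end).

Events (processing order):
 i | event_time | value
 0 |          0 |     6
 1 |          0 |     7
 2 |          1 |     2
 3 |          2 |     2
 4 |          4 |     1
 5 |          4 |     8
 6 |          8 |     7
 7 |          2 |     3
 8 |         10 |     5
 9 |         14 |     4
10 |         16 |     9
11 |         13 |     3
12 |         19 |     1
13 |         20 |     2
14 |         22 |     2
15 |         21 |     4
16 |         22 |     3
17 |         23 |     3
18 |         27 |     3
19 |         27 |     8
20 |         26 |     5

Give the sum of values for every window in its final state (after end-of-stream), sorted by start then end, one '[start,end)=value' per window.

[0,7)=26 [7,14)=15 [14,21)=16 [21,28)=28

i=0 t=0 v=6: → [0,7); WM=0
i=1 t=0 v=7: → [0,7); WM=0
i=2 t=1 v=2: → [0,7); WM=1
i=3 t=2 v=2: → [0,7); WM=2
i=4 t=4 v=1: → [0,7); WM=4
i=5 t=4 v=8: → [0,7); WM=4
i=6 t=8 v=7: → [7,14); WM=8; [0,7) fires=26
i=7 t=2 v=3: DROP (t<8-4); WM=8
i=8 t=10 v=5: → [7,14); WM=10
i=9 t=14 v=4: → [14,21); WM=14; [7,14) fires=12
i=10 t=16 v=9: → [14,21); WM=16
i=11 t=13 v=3: → [7,14); WM=16
i=12 t=19 v=1: → [14,21); WM=19
i=13 t=20 v=2: → [14,21); WM=20
i=14 t=22 v=2: → [21,28); WM=22; [14,21) fires=16
i=15 t=21 v=4: → [21,28); WM=22
i=16 t=22 v=3: → [21,28); WM=22
i=17 t=23 v=3: → [21,28); WM=23
i=18 t=27 v=3: → [21,28); WM=27
i=19 t=27 v=8: → [21,28); WM=27
i=20 t=26 v=5: → [21,28); WM=27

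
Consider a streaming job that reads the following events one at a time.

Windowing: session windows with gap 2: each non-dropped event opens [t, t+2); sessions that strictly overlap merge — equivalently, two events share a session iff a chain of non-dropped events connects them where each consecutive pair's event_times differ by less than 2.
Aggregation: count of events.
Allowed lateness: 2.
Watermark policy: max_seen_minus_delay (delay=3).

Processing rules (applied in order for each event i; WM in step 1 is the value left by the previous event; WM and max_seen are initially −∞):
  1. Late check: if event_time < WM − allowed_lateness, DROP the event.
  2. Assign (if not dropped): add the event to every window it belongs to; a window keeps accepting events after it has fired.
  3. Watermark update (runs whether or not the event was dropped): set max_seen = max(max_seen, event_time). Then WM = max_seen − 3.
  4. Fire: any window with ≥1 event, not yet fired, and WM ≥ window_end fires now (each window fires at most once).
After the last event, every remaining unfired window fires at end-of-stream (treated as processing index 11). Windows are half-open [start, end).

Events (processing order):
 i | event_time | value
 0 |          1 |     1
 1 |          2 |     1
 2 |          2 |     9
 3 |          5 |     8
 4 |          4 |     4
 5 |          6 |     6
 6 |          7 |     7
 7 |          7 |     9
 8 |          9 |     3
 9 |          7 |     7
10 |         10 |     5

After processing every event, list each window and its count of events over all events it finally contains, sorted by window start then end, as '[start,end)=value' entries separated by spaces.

[1,4)=3 [4,9)=6 [9,12)=2

i=0 t=1 v=1: → [1,3); WM=-2
i=1 t=2 v=1: → [1,4); WM=-1
i=2 t=2 v=9: → [1,4); WM=-1
i=3 t=5 v=8: → [5,7); WM=2
i=4 t=4 v=4: → [4,7); WM=2
i=5 t=6 v=6: → [4,8); WM=3
i=6 t=7 v=7: → [4,9); WM=4
i=7 t=7 v=9: → [4,9); WM=4
i=8 t=9 v=3: → [9,11); WM=6
i=9 t=7 v=7: → [4,9); WM=6
i=10 t=10 v=5: → [9,12); WM=7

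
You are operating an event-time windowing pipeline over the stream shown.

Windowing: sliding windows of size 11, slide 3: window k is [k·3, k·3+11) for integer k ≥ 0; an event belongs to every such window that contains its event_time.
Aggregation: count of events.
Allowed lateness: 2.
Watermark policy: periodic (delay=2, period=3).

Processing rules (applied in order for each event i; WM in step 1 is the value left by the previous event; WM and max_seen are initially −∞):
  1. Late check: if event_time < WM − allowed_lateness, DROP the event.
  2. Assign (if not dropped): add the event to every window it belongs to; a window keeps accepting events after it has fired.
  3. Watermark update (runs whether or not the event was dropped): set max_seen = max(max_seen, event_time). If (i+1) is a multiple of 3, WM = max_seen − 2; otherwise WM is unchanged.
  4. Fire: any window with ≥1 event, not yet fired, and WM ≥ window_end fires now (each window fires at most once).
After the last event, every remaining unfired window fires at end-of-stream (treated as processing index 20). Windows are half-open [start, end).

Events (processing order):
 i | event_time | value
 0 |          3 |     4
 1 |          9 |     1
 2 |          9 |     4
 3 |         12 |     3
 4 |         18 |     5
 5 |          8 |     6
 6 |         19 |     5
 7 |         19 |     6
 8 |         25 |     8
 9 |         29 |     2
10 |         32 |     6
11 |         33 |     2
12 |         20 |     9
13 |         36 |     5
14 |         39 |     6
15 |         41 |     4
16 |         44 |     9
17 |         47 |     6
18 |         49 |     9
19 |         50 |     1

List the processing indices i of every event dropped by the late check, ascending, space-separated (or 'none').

i=0 t=3 v=4: → [3,14),[0,11); WM=−∞
i=1 t=9 v=1: → [9,20),[6,17),[3,14),[0,11); WM=−∞
i=2 t=9 v=4: → [9,20),[6,17),[3,14),[0,11); WM=7
i=3 t=12 v=3: → [12,23),[9,20),[6,17),[3,14); WM=7
i=4 t=18 v=5: → [18,29),[15,26),[12,23),[9,20); WM=7
i=5 t=8 v=6: → [6,17),[3,14),[0,11); WM=16; [0,11) fires=4 [3,14) fires=5
i=6 t=19 v=5: → [18,29),[15,26),[12,23),[9,20); WM=16
i=7 t=19 v=6: → [18,29),[15,26),[12,23),[9,20); WM=16
i=8 t=25 v=8: → [24,35),[21,32),[18,29),[15,26); WM=23; [6,17) fires=4 [9,20) fires=6 [12,23) fires=4
i=9 t=29 v=2: → [27,38),[24,35),[21,32); WM=23
i=10 t=32 v=6: → [30,41),[27,38),[24,35); WM=23
i=11 t=33 v=2: → [33,44),[30,41),[27,38),[24,35); WM=31; [15,26) fires=4 [18,29) fires=4
i=12 t=20 v=9: DROP (t<31-2); WM=31
i=13 t=36 v=5: → [36,47),[33,44),[30,41),[27,38); WM=31
i=14 t=39 v=6: → [39,50),[36,47),[33,44),[30,41); WM=37; [21,32) fires=2 [24,35) fires=4
i=15 t=41 v=4: → [39,50),[36,47),[33,44); WM=37
i=16 t=44 v=9: → [42,53),[39,50),[36,47); WM=37
i=17 t=47 v=6: → [45,56),[42,53),[39,50); WM=45; [27,38) fires=4 [30,41) fires=4 [33,44) fires=4
i=18 t=49 v=9: → [48,59),[45,56),[42,53),[39,50); WM=45
i=19 t=50 v=1: → [48,59),[45,56),[42,53); WM=45

12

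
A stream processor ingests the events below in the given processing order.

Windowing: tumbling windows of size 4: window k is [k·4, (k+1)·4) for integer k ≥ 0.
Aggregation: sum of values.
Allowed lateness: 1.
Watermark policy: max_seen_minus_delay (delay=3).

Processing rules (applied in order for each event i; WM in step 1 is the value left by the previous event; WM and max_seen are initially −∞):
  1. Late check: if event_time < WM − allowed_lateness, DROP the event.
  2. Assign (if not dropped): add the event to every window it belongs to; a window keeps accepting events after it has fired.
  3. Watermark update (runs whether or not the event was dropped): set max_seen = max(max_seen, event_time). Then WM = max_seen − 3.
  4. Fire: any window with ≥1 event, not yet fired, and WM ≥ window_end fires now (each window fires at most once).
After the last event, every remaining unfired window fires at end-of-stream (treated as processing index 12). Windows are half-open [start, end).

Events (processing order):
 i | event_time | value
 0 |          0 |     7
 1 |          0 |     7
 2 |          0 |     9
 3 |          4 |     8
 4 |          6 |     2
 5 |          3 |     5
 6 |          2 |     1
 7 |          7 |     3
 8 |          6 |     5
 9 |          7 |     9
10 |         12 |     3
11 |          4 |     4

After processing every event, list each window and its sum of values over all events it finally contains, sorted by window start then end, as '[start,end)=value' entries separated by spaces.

[0,4)=29 [4,8)=27 [12,16)=3

i=0 t=0 v=7: → [0,4); WM=-3
i=1 t=0 v=7: → [0,4); WM=-3
i=2 t=0 v=9: → [0,4); WM=-3
i=3 t=4 v=8: → [4,8); WM=1
i=4 t=6 v=2: → [4,8); WM=3
i=5 t=3 v=5: → [0,4); WM=3
i=6 t=2 v=1: → [0,4); WM=3
i=7 t=7 v=3: → [4,8); WM=4; [0,4) fires=29
i=8 t=6 v=5: → [4,8); WM=4
i=9 t=7 v=9: → [4,8); WM=4
i=10 t=12 v=3: → [12,16); WM=9; [4,8) fires=27
i=11 t=4 v=4: DROP (t<9-1); WM=9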